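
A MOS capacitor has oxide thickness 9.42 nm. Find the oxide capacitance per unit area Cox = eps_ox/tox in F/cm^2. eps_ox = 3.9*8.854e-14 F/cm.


Step 1: eps_ox = 3.9 * 8.854e-14 = 3.45306e-13 F/cm
Step 2: tox in cm = 9.42 nm * 1e-7 = 9.4200e-07 cm
Step 3: Cox = 3.45306e-13 / 9.4200e-07 = 3.67e-07 F/cm^2

3.67e-07


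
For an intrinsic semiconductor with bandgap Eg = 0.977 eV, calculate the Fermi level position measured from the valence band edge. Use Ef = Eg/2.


Step 1: For an intrinsic semiconductor, the Fermi level sits at midgap.
Step 2: Ef = Eg / 2 = 0.977 / 2 = 0.4885 eV

0.4885


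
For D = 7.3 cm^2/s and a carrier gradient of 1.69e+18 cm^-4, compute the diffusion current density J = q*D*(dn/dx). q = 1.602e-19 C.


Step 1: J = q * D * (dn/dx)
Step 2: J = 1.602e-19 * 7.3 * 1.69e+18
Step 3: J = 1.98e+00 A/cm^2

1.98e+00


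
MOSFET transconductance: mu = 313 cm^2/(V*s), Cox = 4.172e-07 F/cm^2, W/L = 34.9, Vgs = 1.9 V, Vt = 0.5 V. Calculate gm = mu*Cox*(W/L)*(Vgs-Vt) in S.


Step 1: Vov = Vgs - Vt = 1.9 - 0.5 = 1.4 V
Step 2: gm = mu * Cox * (W/L) * Vov
Step 3: gm = 313 * 4.172e-07 * 34.9 * 1.4 = 6.38e-03 S

6.38e-03


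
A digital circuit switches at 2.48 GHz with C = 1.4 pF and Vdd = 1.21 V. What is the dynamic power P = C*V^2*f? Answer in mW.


Step 1: V^2 = 1.21^2 = 1.4641 V^2
Step 2: P = C*V^2*f = 1.4e-12 F * 1.4641 * 2.48e9 Hz
Step 3: P = 5.0833552e-03 W
Step 4: P = 5.083 mW

5.083


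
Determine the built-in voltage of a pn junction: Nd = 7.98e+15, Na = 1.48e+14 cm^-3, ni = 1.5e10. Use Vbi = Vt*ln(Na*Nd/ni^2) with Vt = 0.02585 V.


Step 1: Compute Na*Nd/ni^2 = 1.48e+14 * 7.98e+15 / (1.5e10)^2 = 5.2491e+09
Step 2: ln(5.2491e+09) = 22.3813
Step 3: Vbi = 0.02585 * 22.3813 = 0.579 V

0.579


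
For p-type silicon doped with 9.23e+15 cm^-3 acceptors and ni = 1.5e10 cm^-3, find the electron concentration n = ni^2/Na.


Step 1: Majority hole concentration p ≈ Na = 9.23e+15 cm^-3
Step 2: n = ni^2 / Na = (1.5e10)^2 / 9.23e+15
Step 3: n = 2.44e+04 cm^-3

2.44e+04


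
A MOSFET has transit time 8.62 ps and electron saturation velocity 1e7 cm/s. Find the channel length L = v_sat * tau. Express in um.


Step 1: tau in seconds = 8.62 ps * 1e-12 = 8.6200e-12 s
Step 2: L = v_sat * tau = 1e7 * 8.6200e-12 = 8.6200e-05 cm
Step 3: L in um = 8.6200e-05 * 1e4 = 0.862 um

0.862


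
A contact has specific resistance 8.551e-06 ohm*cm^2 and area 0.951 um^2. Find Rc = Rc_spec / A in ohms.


Step 1: Convert area to cm^2: 0.951 um^2 = 9.5100e-09 cm^2
Step 2: Rc = Rc_spec / A = 8.551e-06 / 9.5100e-09
Step 3: Rc = 8.99e+02 ohms

8.99e+02


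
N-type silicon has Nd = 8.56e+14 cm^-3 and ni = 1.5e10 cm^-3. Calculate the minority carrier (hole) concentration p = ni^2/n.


Step 1: Since Nd >> ni, n ≈ Nd = 8.56e+14 cm^-3
Step 2: p = ni^2 / n = (1.5e10)^2 / 8.56e+14
Step 3: p = 2.25e20 / 8.56e+14 = 2.63e+05 cm^-3

2.63e+05


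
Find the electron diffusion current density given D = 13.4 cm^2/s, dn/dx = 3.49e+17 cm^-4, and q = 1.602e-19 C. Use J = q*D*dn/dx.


Step 1: J = q * D * (dn/dx)
Step 2: J = 1.602e-19 * 13.4 * 3.49e+17
Step 3: J = 7.49e-01 A/cm^2

7.49e-01


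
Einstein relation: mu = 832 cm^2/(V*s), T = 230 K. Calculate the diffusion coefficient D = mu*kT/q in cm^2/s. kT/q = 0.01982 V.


Step 1: D = mu * (kT/q)
Step 2: D = 832 * 0.01982
Step 3: D = 16.49 cm^2/s

16.49


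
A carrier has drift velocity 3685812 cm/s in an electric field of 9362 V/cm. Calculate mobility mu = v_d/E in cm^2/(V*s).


Step 1: mu = v_d / E
Step 2: mu = 3685812 / 9362
Step 3: mu = 393.7 cm^2/(V*s)

393.7


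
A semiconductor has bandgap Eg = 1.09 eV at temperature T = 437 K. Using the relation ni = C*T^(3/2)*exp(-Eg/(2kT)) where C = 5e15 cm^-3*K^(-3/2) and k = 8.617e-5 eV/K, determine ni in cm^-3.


Step 1: Compute kT = 8.617e-5 * 437 = 0.03765629 eV
Step 2: Exponent = -Eg/(2kT) = -1.09/(2*0.03765629) = -14.47301
Step 3: T^(3/2) = 437^1.5 = 9135.29
Step 4: ni = 5e15 * 9135.29 * exp(-14.47301) = 2.37e+13 cm^-3

2.37e+13


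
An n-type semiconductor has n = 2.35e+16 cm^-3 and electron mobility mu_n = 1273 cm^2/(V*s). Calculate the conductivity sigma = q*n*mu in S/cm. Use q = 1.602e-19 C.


Step 1: sigma = q * n * mu
Step 2: sigma = 1.602e-19 * 2.35e+16 * 1273
Step 3: sigma = 4.792e+00 S/cm

4.792e+00


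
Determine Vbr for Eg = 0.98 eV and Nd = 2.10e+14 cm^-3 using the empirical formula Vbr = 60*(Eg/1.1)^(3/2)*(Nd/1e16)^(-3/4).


Step 1: Eg/1.1 = 0.98/1.1 = 0.890909
Step 2: (Eg/1.1)^1.5 = 0.890909^1.5 = 0.840911
Step 3: (Nd/1e16)^(-0.75) = (0.021)^(-0.75) = 18.127400
Step 4: Vbr = 60 * 0.840911 * 18.127400 = 914.6 V

914.6


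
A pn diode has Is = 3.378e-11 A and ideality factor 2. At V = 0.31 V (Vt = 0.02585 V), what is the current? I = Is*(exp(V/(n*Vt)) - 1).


Step 1: V/(n*Vt) = 0.31/(2*0.02585) = 5.9961
Step 2: exp(5.9961) = 4.0186e+02
Step 3: I = 3.378e-11 * (4.0186e+02 - 1) = 1.35e-08 A

1.35e-08


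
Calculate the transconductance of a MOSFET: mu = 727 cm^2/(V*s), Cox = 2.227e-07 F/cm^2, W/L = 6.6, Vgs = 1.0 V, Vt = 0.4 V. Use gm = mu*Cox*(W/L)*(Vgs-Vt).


Step 1: Vov = Vgs - Vt = 1.0 - 0.4 = 0.6 V
Step 2: gm = mu * Cox * (W/L) * Vov
Step 3: gm = 727 * 2.227e-07 * 6.6 * 0.6 = 6.41e-04 S

6.41e-04


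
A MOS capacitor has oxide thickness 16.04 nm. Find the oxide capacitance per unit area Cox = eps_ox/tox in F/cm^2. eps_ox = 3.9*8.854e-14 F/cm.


Step 1: eps_ox = 3.9 * 8.854e-14 = 3.45306e-13 F/cm
Step 2: tox in cm = 16.04 nm * 1e-7 = 1.6040e-06 cm
Step 3: Cox = 3.45306e-13 / 1.6040e-06 = 2.15e-07 F/cm^2

2.15e-07


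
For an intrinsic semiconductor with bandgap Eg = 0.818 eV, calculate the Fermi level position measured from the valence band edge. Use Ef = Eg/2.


Step 1: For an intrinsic semiconductor, the Fermi level sits at midgap.
Step 2: Ef = Eg / 2 = 0.818 / 2 = 0.409 eV

0.409


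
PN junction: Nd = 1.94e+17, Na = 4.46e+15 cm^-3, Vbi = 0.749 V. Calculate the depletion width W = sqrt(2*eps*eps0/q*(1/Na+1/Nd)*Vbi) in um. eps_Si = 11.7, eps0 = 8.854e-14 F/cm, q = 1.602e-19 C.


Step 1: 1/Na + 1/Nd = 1/4.46e+15 + 1/1.94e+17 = 2.29370e-16
Step 2: 2*eps*eps0/q = 2*11.7*8.854e-14/1.602e-19 = 1.293281e+07
Step 3: W^2 = 1.293281e+07 * 2.29370e-16 * 0.749 = 2.22183e-09
Step 4: W = sqrt(2.22183e-09) = 4.714e-05 cm = 0.4714 um

0.4714


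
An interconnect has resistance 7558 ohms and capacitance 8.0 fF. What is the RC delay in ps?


Step 1: tau = R * C
Step 2: tau = 7558 * 8.0 fF = 7558 * 8.0e-15 F
Step 3: tau = 6.0464e-11 s = 60.464 ps

60.464


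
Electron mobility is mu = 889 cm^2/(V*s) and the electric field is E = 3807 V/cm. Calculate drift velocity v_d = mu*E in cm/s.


Step 1: v_d = mu * E
Step 2: v_d = 889 * 3807 = 3384423
Step 3: v_d = 3.38e+06 cm/s

3.38e+06


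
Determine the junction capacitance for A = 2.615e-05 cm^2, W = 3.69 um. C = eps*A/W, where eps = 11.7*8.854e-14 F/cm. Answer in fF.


Step 1: eps_Si = 11.7 * 8.854e-14 = 1.035918e-12 F/cm
Step 2: W in cm = 3.69 * 1e-4 = 3.69e-04 cm
Step 3: C = 1.035918e-12 * 2.615e-05 / 3.69e-04 = 7.341262e-14 F
Step 4: C = 73.41 fF

73.41


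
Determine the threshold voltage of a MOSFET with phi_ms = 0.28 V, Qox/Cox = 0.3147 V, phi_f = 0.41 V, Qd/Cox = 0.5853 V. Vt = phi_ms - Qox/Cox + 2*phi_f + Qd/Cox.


Step 1: Vt = phi_ms - Qox/Cox + 2*phi_f + Qd/Cox
Step 2: Vt = 0.28 - 0.3147 + 2*0.41 + 0.5853
Step 3: Vt = 0.28 - 0.3147 + 0.82 + 0.5853
Step 4: Vt = 1.3706 V

1.3706


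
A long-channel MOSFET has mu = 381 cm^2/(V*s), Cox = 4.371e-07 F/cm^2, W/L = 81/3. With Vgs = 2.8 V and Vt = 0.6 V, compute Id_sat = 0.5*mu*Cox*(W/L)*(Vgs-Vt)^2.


Step 1: Overdrive voltage Vov = Vgs - Vt = 2.8 - 0.6 = 2.2 V
Step 2: W/L = 81/3 = 27
Step 3: Id = 0.5 * 381 * 4.371e-07 * 27 * 2.2^2
Step 4: Id = 1.09e-02 A

1.09e-02


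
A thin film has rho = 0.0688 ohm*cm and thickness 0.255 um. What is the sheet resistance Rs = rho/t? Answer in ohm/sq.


Step 1: Convert thickness to cm: t = 0.255 um = 2.5500e-05 cm
Step 2: Rs = rho / t = 0.0688 / 2.5500e-05
Step 3: Rs = 2698.0 ohm/sq

2698.0


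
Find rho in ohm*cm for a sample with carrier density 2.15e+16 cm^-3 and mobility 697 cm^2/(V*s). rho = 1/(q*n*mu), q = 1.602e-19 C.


Step 1: sigma = q * n * mu = 1.602e-19 * 2.15e+16 * 697 = 2.40068e+00 S/cm
Step 2: rho = 1 / sigma = 1 / 2.40068e+00 = 0.4165 ohm*cm

0.4165


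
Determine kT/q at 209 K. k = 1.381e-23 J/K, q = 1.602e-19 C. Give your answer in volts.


Step 1: kT = 1.381e-23 * 209 = 2.88629e-21 J
Step 2: Vt = kT/q = 2.88629e-21 / 1.602e-19
Step 3: Vt = 0.01802 V

0.01802


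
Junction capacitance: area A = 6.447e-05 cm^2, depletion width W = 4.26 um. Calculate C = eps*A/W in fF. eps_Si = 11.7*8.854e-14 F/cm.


Step 1: eps_Si = 11.7 * 8.854e-14 = 1.035918e-12 F/cm
Step 2: W in cm = 4.26 * 1e-4 = 4.26e-04 cm
Step 3: C = 1.035918e-12 * 6.447e-05 / 4.26e-04 = 1.567738e-13 F
Step 4: C = 156.77 fF

156.77


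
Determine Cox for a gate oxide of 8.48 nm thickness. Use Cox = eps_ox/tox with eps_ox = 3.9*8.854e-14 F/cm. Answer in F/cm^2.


Step 1: eps_ox = 3.9 * 8.854e-14 = 3.45306e-13 F/cm
Step 2: tox in cm = 8.48 nm * 1e-7 = 8.4800e-07 cm
Step 3: Cox = 3.45306e-13 / 8.4800e-07 = 4.07e-07 F/cm^2

4.07e-07


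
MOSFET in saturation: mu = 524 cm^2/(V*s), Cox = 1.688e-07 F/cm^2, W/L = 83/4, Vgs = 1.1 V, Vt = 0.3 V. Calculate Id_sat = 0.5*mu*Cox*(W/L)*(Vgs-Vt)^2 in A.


Step 1: Overdrive voltage Vov = Vgs - Vt = 1.1 - 0.3 = 0.8 V
Step 2: W/L = 83/4 = 20.75
Step 3: Id = 0.5 * 524 * 1.688e-07 * 20.75 * 0.8^2
Step 4: Id = 5.87e-04 A

5.87e-04


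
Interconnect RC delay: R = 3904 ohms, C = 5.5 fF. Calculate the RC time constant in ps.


Step 1: tau = R * C
Step 2: tau = 3904 * 5.5 fF = 3904 * 5.5e-15 F
Step 3: tau = 2.1472e-11 s = 21.472 ps

21.472


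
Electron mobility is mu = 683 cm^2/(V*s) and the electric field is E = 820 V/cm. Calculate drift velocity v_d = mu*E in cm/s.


Step 1: v_d = mu * E
Step 2: v_d = 683 * 820 = 560060
Step 3: v_d = 5.60e+05 cm/s

5.60e+05


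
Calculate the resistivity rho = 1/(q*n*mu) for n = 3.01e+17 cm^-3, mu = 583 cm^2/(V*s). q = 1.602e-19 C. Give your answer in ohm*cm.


Step 1: sigma = q * n * mu = 1.602e-19 * 3.01e+17 * 583 = 2.81124e+01 S/cm
Step 2: rho = 1 / sigma = 1 / 2.81124e+01 = 0.03557 ohm*cm

0.03557


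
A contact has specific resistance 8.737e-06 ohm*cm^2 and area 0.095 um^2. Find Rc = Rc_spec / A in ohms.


Step 1: Convert area to cm^2: 0.095 um^2 = 9.5000e-10 cm^2
Step 2: Rc = Rc_spec / A = 8.737e-06 / 9.5000e-10
Step 3: Rc = 9.20e+03 ohms

9.20e+03


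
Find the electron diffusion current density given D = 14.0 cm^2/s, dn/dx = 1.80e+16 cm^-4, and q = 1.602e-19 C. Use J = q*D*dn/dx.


Step 1: J = q * D * (dn/dx)
Step 2: J = 1.602e-19 * 14.0 * 1.80e+16
Step 3: J = 4.04e-02 A/cm^2

4.04e-02


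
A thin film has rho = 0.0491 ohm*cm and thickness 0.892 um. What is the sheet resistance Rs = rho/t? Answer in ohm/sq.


Step 1: Convert thickness to cm: t = 0.892 um = 8.9200e-05 cm
Step 2: Rs = rho / t = 0.0491 / 8.9200e-05
Step 3: Rs = 550.4 ohm/sq

550.4


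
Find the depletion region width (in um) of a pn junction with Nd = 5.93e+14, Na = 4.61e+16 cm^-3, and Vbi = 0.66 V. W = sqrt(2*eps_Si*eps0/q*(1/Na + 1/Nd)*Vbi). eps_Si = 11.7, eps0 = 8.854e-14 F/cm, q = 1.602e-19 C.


Step 1: 1/Na + 1/Nd = 1/4.61e+16 + 1/5.93e+14 = 1.70803e-15
Step 2: 2*eps*eps0/q = 2*11.7*8.854e-14/1.602e-19 = 1.293281e+07
Step 3: W^2 = 1.293281e+07 * 1.70803e-15 * 0.66 = 1.45792e-08
Step 4: W = sqrt(1.45792e-08) = 1.207e-04 cm = 1.207 um

1.207


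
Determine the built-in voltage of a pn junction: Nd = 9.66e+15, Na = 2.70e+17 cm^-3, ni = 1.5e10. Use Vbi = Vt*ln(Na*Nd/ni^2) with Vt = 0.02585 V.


Step 1: Compute Na*Nd/ni^2 = 2.70e+17 * 9.66e+15 / (1.5e10)^2 = 1.1592e+13
Step 2: ln(1.1592e+13) = 30.0813
Step 3: Vbi = 0.02585 * 30.0813 = 0.778 V

0.778


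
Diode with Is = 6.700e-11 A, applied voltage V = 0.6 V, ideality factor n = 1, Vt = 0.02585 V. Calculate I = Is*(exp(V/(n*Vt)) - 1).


Step 1: V/(n*Vt) = 0.6/(1*0.02585) = 23.2108
Step 2: exp(23.2108) = 1.2032e+10
Step 3: I = 6.700e-11 * (1.2032e+10 - 1) = 8.06e-01 A

8.06e-01


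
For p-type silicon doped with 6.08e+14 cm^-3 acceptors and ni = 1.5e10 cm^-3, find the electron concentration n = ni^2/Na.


Step 1: Majority hole concentration p ≈ Na = 6.08e+14 cm^-3
Step 2: n = ni^2 / Na = (1.5e10)^2 / 6.08e+14
Step 3: n = 3.70e+05 cm^-3

3.70e+05


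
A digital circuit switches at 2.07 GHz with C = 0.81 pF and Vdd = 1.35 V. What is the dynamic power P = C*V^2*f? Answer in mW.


Step 1: V^2 = 1.35^2 = 1.8225 V^2
Step 2: P = C*V^2*f = 0.81e-12 F * 1.8225 * 2.07e9 Hz
Step 3: P = 3.05578575e-03 W
Step 4: P = 3.056 mW

3.056


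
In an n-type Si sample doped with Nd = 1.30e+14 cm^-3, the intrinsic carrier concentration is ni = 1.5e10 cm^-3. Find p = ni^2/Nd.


Step 1: Since Nd >> ni, n ≈ Nd = 1.30e+14 cm^-3
Step 2: p = ni^2 / n = (1.5e10)^2 / 1.30e+14
Step 3: p = 2.25e20 / 1.30e+14 = 1.73e+06 cm^-3

1.73e+06


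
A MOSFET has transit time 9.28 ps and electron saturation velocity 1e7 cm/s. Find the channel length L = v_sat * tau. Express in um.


Step 1: tau in seconds = 9.28 ps * 1e-12 = 9.2800e-12 s
Step 2: L = v_sat * tau = 1e7 * 9.2800e-12 = 9.2800e-05 cm
Step 3: L in um = 9.2800e-05 * 1e4 = 0.928 um

0.928


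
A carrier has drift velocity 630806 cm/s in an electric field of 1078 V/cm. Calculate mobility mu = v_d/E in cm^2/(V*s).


Step 1: mu = v_d / E
Step 2: mu = 630806 / 1078
Step 3: mu = 585.16 cm^2/(V*s)

585.16


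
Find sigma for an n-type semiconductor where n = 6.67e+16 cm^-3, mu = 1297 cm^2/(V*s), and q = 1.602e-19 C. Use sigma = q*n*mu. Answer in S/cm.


Step 1: sigma = q * n * mu
Step 2: sigma = 1.602e-19 * 6.67e+16 * 1297
Step 3: sigma = 1.386e+01 S/cm

1.386e+01


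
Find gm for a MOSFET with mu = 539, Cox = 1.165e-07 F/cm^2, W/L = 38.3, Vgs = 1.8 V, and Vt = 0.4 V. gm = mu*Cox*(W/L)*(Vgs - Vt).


Step 1: Vov = Vgs - Vt = 1.8 - 0.4 = 1.4 V
Step 2: gm = mu * Cox * (W/L) * Vov
Step 3: gm = 539 * 1.165e-07 * 38.3 * 1.4 = 3.37e-03 S

3.37e-03


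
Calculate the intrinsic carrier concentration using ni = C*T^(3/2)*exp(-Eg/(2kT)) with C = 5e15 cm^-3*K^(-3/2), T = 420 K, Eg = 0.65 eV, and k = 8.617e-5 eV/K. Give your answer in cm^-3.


Step 1: Compute kT = 8.617e-5 * 420 = 0.0361914 eV
Step 2: Exponent = -Eg/(2kT) = -0.65/(2*0.0361914) = -8.98003
Step 3: T^(3/2) = 420^1.5 = 8607.44
Step 4: ni = 5e15 * 8607.44 * exp(-8.98003) = 5.42e+15 cm^-3

5.42e+15


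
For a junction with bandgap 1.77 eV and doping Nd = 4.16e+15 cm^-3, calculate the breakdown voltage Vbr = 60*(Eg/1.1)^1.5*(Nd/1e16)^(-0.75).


Step 1: Eg/1.1 = 1.77/1.1 = 1.609091
Step 2: (Eg/1.1)^1.5 = 1.609091^1.5 = 2.041131
Step 3: (Nd/1e16)^(-0.75) = (0.416)^(-0.75) = 1.930545
Step 4: Vbr = 60 * 2.041131 * 1.930545 = 236.4 V

236.4


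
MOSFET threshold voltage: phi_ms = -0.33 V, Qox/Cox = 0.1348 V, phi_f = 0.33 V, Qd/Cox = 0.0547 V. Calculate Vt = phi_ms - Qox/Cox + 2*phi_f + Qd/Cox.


Step 1: Vt = phi_ms - Qox/Cox + 2*phi_f + Qd/Cox
Step 2: Vt = -0.33 - 0.1348 + 2*0.33 + 0.0547
Step 3: Vt = -0.33 - 0.1348 + 0.66 + 0.0547
Step 4: Vt = 0.2499 V

0.2499


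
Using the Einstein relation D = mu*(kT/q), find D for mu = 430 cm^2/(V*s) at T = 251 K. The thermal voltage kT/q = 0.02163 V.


Step 1: D = mu * (kT/q)
Step 2: D = 430 * 0.02163
Step 3: D = 9.3 cm^2/s

9.3


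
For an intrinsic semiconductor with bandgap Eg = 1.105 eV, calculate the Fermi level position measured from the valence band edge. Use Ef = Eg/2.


Step 1: For an intrinsic semiconductor, the Fermi level sits at midgap.
Step 2: Ef = Eg / 2 = 1.105 / 2 = 0.5525 eV

0.5525


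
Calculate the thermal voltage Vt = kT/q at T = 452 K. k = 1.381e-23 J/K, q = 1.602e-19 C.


Step 1: kT = 1.381e-23 * 452 = 6.24212e-21 J
Step 2: Vt = kT/q = 6.24212e-21 / 1.602e-19
Step 3: Vt = 0.03896 V

0.03896


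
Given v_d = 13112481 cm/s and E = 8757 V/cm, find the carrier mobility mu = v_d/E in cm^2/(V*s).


Step 1: mu = v_d / E
Step 2: mu = 13112481 / 8757
Step 3: mu = 1497.37 cm^2/(V*s)

1497.37


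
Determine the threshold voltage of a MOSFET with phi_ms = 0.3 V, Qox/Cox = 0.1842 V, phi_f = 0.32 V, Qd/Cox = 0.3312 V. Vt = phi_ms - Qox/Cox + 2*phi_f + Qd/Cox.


Step 1: Vt = phi_ms - Qox/Cox + 2*phi_f + Qd/Cox
Step 2: Vt = 0.3 - 0.1842 + 2*0.32 + 0.3312
Step 3: Vt = 0.3 - 0.1842 + 0.64 + 0.3312
Step 4: Vt = 1.087 V

1.087


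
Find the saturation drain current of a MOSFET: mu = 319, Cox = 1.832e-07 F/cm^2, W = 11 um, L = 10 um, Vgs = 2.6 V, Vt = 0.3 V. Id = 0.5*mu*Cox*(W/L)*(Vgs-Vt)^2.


Step 1: Overdrive voltage Vov = Vgs - Vt = 2.6 - 0.3 = 2.3 V
Step 2: W/L = 11/10 = 1.1
Step 3: Id = 0.5 * 319 * 1.832e-07 * 1.1 * 2.3^2
Step 4: Id = 1.70e-04 A

1.70e-04


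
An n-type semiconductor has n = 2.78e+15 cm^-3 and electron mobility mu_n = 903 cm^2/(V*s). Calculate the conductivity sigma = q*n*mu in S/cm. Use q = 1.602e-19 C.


Step 1: sigma = q * n * mu
Step 2: sigma = 1.602e-19 * 2.78e+15 * 903
Step 3: sigma = 4.022e-01 S/cm

4.022e-01


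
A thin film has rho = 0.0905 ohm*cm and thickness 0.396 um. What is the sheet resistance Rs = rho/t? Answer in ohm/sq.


Step 1: Convert thickness to cm: t = 0.396 um = 3.9600e-05 cm
Step 2: Rs = rho / t = 0.0905 / 3.9600e-05
Step 3: Rs = 2285.4 ohm/sq

2285.4


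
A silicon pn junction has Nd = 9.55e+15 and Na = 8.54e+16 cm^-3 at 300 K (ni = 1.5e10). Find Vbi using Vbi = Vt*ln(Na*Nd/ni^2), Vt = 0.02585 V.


Step 1: Compute Na*Nd/ni^2 = 8.54e+16 * 9.55e+15 / (1.5e10)^2 = 3.6248e+12
Step 2: ln(3.6248e+12) = 28.9188
Step 3: Vbi = 0.02585 * 28.9188 = 0.748 V

0.748


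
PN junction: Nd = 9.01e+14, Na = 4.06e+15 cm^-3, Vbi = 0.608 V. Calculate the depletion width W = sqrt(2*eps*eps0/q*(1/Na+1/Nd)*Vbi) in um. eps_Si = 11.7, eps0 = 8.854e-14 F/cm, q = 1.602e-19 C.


Step 1: 1/Na + 1/Nd = 1/4.06e+15 + 1/9.01e+14 = 1.35618e-15
Step 2: 2*eps*eps0/q = 2*11.7*8.854e-14/1.602e-19 = 1.293281e+07
Step 3: W^2 = 1.293281e+07 * 1.35618e-15 * 0.608 = 1.06638e-08
Step 4: W = sqrt(1.06638e-08) = 1.033e-04 cm = 1.033 um

1.033


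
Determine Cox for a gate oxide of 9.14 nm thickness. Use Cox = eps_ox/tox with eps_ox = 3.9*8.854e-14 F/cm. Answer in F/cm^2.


Step 1: eps_ox = 3.9 * 8.854e-14 = 3.45306e-13 F/cm
Step 2: tox in cm = 9.14 nm * 1e-7 = 9.1400e-07 cm
Step 3: Cox = 3.45306e-13 / 9.1400e-07 = 3.78e-07 F/cm^2

3.78e-07


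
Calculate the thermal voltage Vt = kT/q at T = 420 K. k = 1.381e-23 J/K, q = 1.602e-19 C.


Step 1: kT = 1.381e-23 * 420 = 5.8002e-21 J
Step 2: Vt = kT/q = 5.8002e-21 / 1.602e-19
Step 3: Vt = 0.03621 V

0.03621


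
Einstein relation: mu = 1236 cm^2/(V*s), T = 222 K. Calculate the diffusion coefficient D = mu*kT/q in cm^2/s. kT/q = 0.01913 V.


Step 1: D = mu * (kT/q)
Step 2: D = 1236 * 0.01913
Step 3: D = 23.64 cm^2/s

23.64


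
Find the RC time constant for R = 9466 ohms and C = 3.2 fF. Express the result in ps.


Step 1: tau = R * C
Step 2: tau = 9466 * 3.2 fF = 9466 * 3.2e-15 F
Step 3: tau = 3.02912e-11 s = 30.2912 ps

30.2912


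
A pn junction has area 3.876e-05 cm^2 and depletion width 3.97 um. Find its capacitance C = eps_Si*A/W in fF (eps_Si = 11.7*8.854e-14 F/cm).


Step 1: eps_Si = 11.7 * 8.854e-14 = 1.035918e-12 F/cm
Step 2: W in cm = 3.97 * 1e-4 = 3.97e-04 cm
Step 3: C = 1.035918e-12 * 3.876e-05 / 3.97e-04 = 1.011390e-13 F
Step 4: C = 101.14 fF

101.14


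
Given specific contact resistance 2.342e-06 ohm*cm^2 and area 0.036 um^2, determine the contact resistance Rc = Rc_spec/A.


Step 1: Convert area to cm^2: 0.036 um^2 = 3.6000e-10 cm^2
Step 2: Rc = Rc_spec / A = 2.342e-06 / 3.6000e-10
Step 3: Rc = 6.51e+03 ohms

6.51e+03


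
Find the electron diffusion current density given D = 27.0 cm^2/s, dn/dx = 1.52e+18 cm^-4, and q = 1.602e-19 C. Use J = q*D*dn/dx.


Step 1: J = q * D * (dn/dx)
Step 2: J = 1.602e-19 * 27.0 * 1.52e+18
Step 3: J = 6.57e+00 A/cm^2

6.57e+00


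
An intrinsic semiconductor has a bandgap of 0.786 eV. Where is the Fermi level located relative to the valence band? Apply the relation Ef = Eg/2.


Step 1: For an intrinsic semiconductor, the Fermi level sits at midgap.
Step 2: Ef = Eg / 2 = 0.786 / 2 = 0.393 eV

0.393


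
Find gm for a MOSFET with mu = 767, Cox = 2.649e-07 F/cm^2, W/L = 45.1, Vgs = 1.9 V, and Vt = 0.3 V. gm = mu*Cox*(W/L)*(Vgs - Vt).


Step 1: Vov = Vgs - Vt = 1.9 - 0.3 = 1.6 V
Step 2: gm = mu * Cox * (W/L) * Vov
Step 3: gm = 767 * 2.649e-07 * 45.1 * 1.6 = 1.47e-02 S

1.47e-02


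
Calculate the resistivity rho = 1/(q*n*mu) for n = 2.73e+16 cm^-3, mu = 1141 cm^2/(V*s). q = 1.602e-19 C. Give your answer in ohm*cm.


Step 1: sigma = q * n * mu = 1.602e-19 * 2.73e+16 * 1141 = 4.99012e+00 S/cm
Step 2: rho = 1 / sigma = 1 / 4.99012e+00 = 0.2004 ohm*cm

0.2004


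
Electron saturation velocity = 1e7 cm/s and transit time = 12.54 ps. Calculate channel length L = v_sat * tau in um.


Step 1: tau in seconds = 12.54 ps * 1e-12 = 1.2540e-11 s
Step 2: L = v_sat * tau = 1e7 * 1.2540e-11 = 1.2540e-04 cm
Step 3: L in um = 1.2540e-04 * 1e4 = 1.254 um

1.254


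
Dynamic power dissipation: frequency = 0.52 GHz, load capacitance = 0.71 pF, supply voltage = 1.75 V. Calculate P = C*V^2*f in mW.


Step 1: V^2 = 1.75^2 = 3.0625 V^2
Step 2: P = C*V^2*f = 0.71e-12 F * 3.0625 * 0.52e9 Hz
Step 3: P = 1.130675e-03 W
Step 4: P = 1.131 mW

1.131


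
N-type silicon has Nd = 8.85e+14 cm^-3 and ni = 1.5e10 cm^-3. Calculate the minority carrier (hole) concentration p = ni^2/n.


Step 1: Since Nd >> ni, n ≈ Nd = 8.85e+14 cm^-3
Step 2: p = ni^2 / n = (1.5e10)^2 / 8.85e+14
Step 3: p = 2.25e20 / 8.85e+14 = 2.54e+05 cm^-3

2.54e+05


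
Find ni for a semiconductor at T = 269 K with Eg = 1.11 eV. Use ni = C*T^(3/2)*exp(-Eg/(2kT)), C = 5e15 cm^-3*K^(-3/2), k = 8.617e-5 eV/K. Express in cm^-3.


Step 1: Compute kT = 8.617e-5 * 269 = 0.02317973 eV
Step 2: Exponent = -Eg/(2kT) = -1.11/(2*0.02317973) = -23.94333
Step 3: T^(3/2) = 269^1.5 = 4411.93
Step 4: ni = 5e15 * 4411.93 * exp(-23.94333) = 8.81e+08 cm^-3

8.81e+08


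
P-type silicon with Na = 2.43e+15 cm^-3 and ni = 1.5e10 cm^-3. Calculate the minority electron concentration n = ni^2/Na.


Step 1: Majority hole concentration p ≈ Na = 2.43e+15 cm^-3
Step 2: n = ni^2 / Na = (1.5e10)^2 / 2.43e+15
Step 3: n = 9.26e+04 cm^-3

9.26e+04


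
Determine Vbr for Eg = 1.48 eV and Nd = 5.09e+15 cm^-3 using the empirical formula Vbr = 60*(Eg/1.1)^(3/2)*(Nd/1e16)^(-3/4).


Step 1: Eg/1.1 = 1.48/1.1 = 1.345455
Step 2: (Eg/1.1)^1.5 = 1.345455^1.5 = 1.560644
Step 3: (Nd/1e16)^(-0.75) = (0.509)^(-0.75) = 1.659440
Step 4: Vbr = 60 * 1.560644 * 1.659440 = 155.4 V

155.4


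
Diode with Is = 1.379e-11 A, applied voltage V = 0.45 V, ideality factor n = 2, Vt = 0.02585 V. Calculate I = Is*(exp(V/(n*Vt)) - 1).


Step 1: V/(n*Vt) = 0.45/(2*0.02585) = 8.7041
Step 2: exp(8.7041) = 6.0276e+03
Step 3: I = 1.379e-11 * (6.0276e+03 - 1) = 8.31e-08 A

8.31e-08


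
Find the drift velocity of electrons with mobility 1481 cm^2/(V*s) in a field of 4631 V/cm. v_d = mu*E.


Step 1: v_d = mu * E
Step 2: v_d = 1481 * 4631 = 6858511
Step 3: v_d = 6.86e+06 cm/s

6.86e+06


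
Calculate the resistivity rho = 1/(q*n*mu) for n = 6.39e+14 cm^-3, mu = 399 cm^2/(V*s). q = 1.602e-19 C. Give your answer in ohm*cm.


Step 1: sigma = q * n * mu = 1.602e-19 * 6.39e+14 * 399 = 4.08448e-02 S/cm
Step 2: rho = 1 / sigma = 1 / 4.08448e-02 = 24.48 ohm*cm

24.48


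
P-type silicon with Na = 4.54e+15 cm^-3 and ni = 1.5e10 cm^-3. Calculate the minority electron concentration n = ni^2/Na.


Step 1: Majority hole concentration p ≈ Na = 4.54e+15 cm^-3
Step 2: n = ni^2 / Na = (1.5e10)^2 / 4.54e+15
Step 3: n = 4.96e+04 cm^-3

4.96e+04


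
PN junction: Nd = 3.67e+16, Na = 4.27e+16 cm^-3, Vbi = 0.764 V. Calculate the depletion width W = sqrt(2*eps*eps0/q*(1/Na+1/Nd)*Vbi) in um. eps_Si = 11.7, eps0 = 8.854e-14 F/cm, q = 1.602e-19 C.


Step 1: 1/Na + 1/Nd = 1/4.27e+16 + 1/3.67e+16 = 5.06672e-17
Step 2: 2*eps*eps0/q = 2*11.7*8.854e-14/1.602e-19 = 1.293281e+07
Step 3: W^2 = 1.293281e+07 * 5.06672e-17 * 0.764 = 5.00626e-10
Step 4: W = sqrt(5.00626e-10) = 2.237e-05 cm = 0.2237 um

0.2237


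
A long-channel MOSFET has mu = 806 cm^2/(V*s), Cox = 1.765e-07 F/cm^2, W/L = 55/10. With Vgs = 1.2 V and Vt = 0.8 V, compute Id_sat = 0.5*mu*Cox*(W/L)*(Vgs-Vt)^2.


Step 1: Overdrive voltage Vov = Vgs - Vt = 1.2 - 0.8 = 0.4 V
Step 2: W/L = 55/10 = 5.5
Step 3: Id = 0.5 * 806 * 1.765e-07 * 5.5 * 0.4^2
Step 4: Id = 6.26e-05 A

6.26e-05


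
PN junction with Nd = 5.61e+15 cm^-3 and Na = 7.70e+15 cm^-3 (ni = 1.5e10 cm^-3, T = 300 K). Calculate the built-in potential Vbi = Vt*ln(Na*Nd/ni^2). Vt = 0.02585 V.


Step 1: Compute Na*Nd/ni^2 = 7.70e+15 * 5.61e+15 / (1.5e10)^2 = 1.9199e+11
Step 2: ln(1.9199e+11) = 25.9807
Step 3: Vbi = 0.02585 * 25.9807 = 0.672 V

0.672


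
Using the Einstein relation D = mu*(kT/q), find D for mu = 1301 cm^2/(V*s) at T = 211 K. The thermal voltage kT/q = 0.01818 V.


Step 1: D = mu * (kT/q)
Step 2: D = 1301 * 0.01818
Step 3: D = 23.65 cm^2/s

23.65


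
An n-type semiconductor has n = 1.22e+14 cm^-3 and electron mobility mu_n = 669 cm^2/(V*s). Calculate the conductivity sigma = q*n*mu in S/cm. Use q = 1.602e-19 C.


Step 1: sigma = q * n * mu
Step 2: sigma = 1.602e-19 * 1.22e+14 * 669
Step 3: sigma = 1.308e-02 S/cm

1.308e-02


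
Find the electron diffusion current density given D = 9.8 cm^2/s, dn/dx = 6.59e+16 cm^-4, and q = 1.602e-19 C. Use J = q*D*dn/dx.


Step 1: J = q * D * (dn/dx)
Step 2: J = 1.602e-19 * 9.8 * 6.59e+16
Step 3: J = 1.03e-01 A/cm^2

1.03e-01


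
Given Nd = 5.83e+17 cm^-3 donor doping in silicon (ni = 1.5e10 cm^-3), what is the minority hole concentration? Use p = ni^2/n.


Step 1: Since Nd >> ni, n ≈ Nd = 5.83e+17 cm^-3
Step 2: p = ni^2 / n = (1.5e10)^2 / 5.83e+17
Step 3: p = 2.25e20 / 5.83e+17 = 3.86e+02 cm^-3

3.86e+02


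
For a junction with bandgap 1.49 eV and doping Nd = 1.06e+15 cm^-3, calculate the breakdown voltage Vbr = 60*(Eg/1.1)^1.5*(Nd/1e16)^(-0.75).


Step 1: Eg/1.1 = 1.49/1.1 = 1.354545
Step 2: (Eg/1.1)^1.5 = 1.354545^1.5 = 1.576486
Step 3: (Nd/1e16)^(-0.75) = (0.106)^(-0.75) = 5.382953
Step 4: Vbr = 60 * 1.576486 * 5.382953 = 509.2 V

509.2


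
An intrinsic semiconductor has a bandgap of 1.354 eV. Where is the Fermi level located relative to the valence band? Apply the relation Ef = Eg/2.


Step 1: For an intrinsic semiconductor, the Fermi level sits at midgap.
Step 2: Ef = Eg / 2 = 1.354 / 2 = 0.677 eV

0.677


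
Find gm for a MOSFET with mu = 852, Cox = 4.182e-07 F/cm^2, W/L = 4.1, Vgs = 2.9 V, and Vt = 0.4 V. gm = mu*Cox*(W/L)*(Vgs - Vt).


Step 1: Vov = Vgs - Vt = 2.9 - 0.4 = 2.5 V
Step 2: gm = mu * Cox * (W/L) * Vov
Step 3: gm = 852 * 4.182e-07 * 4.1 * 2.5 = 3.65e-03 S

3.65e-03


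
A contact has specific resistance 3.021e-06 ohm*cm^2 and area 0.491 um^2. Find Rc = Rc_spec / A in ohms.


Step 1: Convert area to cm^2: 0.491 um^2 = 4.9100e-09 cm^2
Step 2: Rc = Rc_spec / A = 3.021e-06 / 4.9100e-09
Step 3: Rc = 6.15e+02 ohms

6.15e+02


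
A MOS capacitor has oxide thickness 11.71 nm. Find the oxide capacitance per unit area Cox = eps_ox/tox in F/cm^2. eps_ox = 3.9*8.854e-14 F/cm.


Step 1: eps_ox = 3.9 * 8.854e-14 = 3.45306e-13 F/cm
Step 2: tox in cm = 11.71 nm * 1e-7 = 1.1710e-06 cm
Step 3: Cox = 3.45306e-13 / 1.1710e-06 = 2.95e-07 F/cm^2

2.95e-07


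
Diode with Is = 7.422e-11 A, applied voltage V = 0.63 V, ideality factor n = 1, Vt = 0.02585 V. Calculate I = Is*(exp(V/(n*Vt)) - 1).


Step 1: V/(n*Vt) = 0.63/(1*0.02585) = 24.3714
Step 2: exp(24.3714) = 3.8403e+10
Step 3: I = 7.422e-11 * (3.8403e+10 - 1) = 2.85e+00 A

2.85e+00


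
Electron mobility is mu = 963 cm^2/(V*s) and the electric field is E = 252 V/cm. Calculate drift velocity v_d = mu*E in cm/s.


Step 1: v_d = mu * E
Step 2: v_d = 963 * 252 = 242676
Step 3: v_d = 2.43e+05 cm/s

2.43e+05


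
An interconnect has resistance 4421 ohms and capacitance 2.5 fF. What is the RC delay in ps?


Step 1: tau = R * C
Step 2: tau = 4421 * 2.5 fF = 4421 * 2.5e-15 F
Step 3: tau = 1.10525e-11 s = 11.0525 ps

11.0525


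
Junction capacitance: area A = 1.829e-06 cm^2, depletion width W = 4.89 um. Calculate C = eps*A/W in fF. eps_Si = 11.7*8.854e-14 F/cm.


Step 1: eps_Si = 11.7 * 8.854e-14 = 1.035918e-12 F/cm
Step 2: W in cm = 4.89 * 1e-4 = 4.89e-04 cm
Step 3: C = 1.035918e-12 * 1.829e-06 / 4.89e-04 = 3.874630e-15 F
Step 4: C = 3.87 fF

3.87


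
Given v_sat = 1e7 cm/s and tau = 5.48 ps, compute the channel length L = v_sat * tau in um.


Step 1: tau in seconds = 5.48 ps * 1e-12 = 5.4800e-12 s
Step 2: L = v_sat * tau = 1e7 * 5.4800e-12 = 5.4800e-05 cm
Step 3: L in um = 5.4800e-05 * 1e4 = 0.548 um

0.548


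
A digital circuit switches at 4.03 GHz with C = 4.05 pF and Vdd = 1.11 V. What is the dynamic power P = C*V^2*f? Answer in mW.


Step 1: V^2 = 1.11^2 = 1.2321 V^2
Step 2: P = C*V^2*f = 4.05e-12 F * 1.2321 * 4.03e9 Hz
Step 3: P = 2.010972015e-02 W
Step 4: P = 20.11 mW

20.11


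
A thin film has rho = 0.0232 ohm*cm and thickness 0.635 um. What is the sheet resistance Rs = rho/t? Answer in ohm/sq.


Step 1: Convert thickness to cm: t = 0.635 um = 6.3500e-05 cm
Step 2: Rs = rho / t = 0.0232 / 6.3500e-05
Step 3: Rs = 365.4 ohm/sq

365.4


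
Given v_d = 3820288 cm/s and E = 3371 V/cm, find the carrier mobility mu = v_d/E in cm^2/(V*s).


Step 1: mu = v_d / E
Step 2: mu = 3820288 / 3371
Step 3: mu = 1133.28 cm^2/(V*s)

1133.28


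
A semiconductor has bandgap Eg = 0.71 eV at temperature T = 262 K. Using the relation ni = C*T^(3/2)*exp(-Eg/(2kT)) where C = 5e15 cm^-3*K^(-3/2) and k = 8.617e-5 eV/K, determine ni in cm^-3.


Step 1: Compute kT = 8.617e-5 * 262 = 0.02257654 eV
Step 2: Exponent = -Eg/(2kT) = -0.71/(2*0.02257654) = -15.72429
Step 3: T^(3/2) = 262^1.5 = 4240.84
Step 4: ni = 5e15 * 4240.84 * exp(-15.72429) = 3.14e+12 cm^-3

3.14e+12


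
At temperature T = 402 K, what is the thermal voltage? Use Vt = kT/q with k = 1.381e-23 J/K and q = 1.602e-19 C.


Step 1: kT = 1.381e-23 * 402 = 5.55162e-21 J
Step 2: Vt = kT/q = 5.55162e-21 / 1.602e-19
Step 3: Vt = 0.03465 V

0.03465


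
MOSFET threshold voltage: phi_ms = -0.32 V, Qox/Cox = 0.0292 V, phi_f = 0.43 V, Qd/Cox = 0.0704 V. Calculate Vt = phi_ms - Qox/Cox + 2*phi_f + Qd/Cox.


Step 1: Vt = phi_ms - Qox/Cox + 2*phi_f + Qd/Cox
Step 2: Vt = -0.32 - 0.0292 + 2*0.43 + 0.0704
Step 3: Vt = -0.32 - 0.0292 + 0.86 + 0.0704
Step 4: Vt = 0.5812 V

0.5812


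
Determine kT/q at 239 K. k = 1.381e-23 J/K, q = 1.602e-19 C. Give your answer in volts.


Step 1: kT = 1.381e-23 * 239 = 3.30059e-21 J
Step 2: Vt = kT/q = 3.30059e-21 / 1.602e-19
Step 3: Vt = 0.0206 V

0.0206


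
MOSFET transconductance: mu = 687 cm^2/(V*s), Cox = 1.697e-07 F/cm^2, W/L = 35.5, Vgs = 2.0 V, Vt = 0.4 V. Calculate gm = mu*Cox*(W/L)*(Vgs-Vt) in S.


Step 1: Vov = Vgs - Vt = 2.0 - 0.4 = 1.6 V
Step 2: gm = mu * Cox * (W/L) * Vov
Step 3: gm = 687 * 1.697e-07 * 35.5 * 1.6 = 6.62e-03 S

6.62e-03


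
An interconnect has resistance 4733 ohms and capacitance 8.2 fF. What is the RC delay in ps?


Step 1: tau = R * C
Step 2: tau = 4733 * 8.2 fF = 4733 * 8.2e-15 F
Step 3: tau = 3.88106e-11 s = 38.8106 ps

38.8106


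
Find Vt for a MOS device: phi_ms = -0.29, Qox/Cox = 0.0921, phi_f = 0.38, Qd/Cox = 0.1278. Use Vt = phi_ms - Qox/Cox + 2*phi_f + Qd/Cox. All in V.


Step 1: Vt = phi_ms - Qox/Cox + 2*phi_f + Qd/Cox
Step 2: Vt = -0.29 - 0.0921 + 2*0.38 + 0.1278
Step 3: Vt = -0.29 - 0.0921 + 0.76 + 0.1278
Step 4: Vt = 0.5057 V

0.5057


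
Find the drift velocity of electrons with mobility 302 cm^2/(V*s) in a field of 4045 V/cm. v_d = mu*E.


Step 1: v_d = mu * E
Step 2: v_d = 302 * 4045 = 1221590
Step 3: v_d = 1.22e+06 cm/s

1.22e+06


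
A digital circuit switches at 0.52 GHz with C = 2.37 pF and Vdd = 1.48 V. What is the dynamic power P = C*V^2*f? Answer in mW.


Step 1: V^2 = 1.48^2 = 2.1904 V^2
Step 2: P = C*V^2*f = 2.37e-12 F * 2.1904 * 0.52e9 Hz
Step 3: P = 2.69944896e-03 W
Step 4: P = 2.699 mW

2.699


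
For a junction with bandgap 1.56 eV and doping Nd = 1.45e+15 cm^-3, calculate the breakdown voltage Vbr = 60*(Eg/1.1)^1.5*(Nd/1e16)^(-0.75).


Step 1: Eg/1.1 = 1.56/1.1 = 1.418182
Step 2: (Eg/1.1)^1.5 = 1.418182^1.5 = 1.688877
Step 3: (Nd/1e16)^(-0.75) = (0.145)^(-0.75) = 4.255729
Step 4: Vbr = 60 * 1.688877 * 4.255729 = 431.2 V

431.2


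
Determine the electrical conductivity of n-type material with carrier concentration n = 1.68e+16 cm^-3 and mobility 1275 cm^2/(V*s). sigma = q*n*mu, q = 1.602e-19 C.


Step 1: sigma = q * n * mu
Step 2: sigma = 1.602e-19 * 1.68e+16 * 1275
Step 3: sigma = 3.431e+00 S/cm

3.431e+00


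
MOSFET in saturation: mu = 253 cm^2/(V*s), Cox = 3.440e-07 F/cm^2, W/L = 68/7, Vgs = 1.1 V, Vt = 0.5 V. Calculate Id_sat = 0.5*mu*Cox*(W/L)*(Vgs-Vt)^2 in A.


Step 1: Overdrive voltage Vov = Vgs - Vt = 1.1 - 0.5 = 0.6 V
Step 2: W/L = 68/7 = 9.71429
Step 3: Id = 0.5 * 253 * 3.440e-07 * 9.71429 * 0.6^2
Step 4: Id = 1.52e-04 A

1.52e-04


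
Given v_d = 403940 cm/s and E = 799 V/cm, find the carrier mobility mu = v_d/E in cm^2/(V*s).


Step 1: mu = v_d / E
Step 2: mu = 403940 / 799
Step 3: mu = 505.56 cm^2/(V*s)

505.56


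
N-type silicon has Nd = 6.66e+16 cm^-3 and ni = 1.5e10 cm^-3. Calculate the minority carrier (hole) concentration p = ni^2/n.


Step 1: Since Nd >> ni, n ≈ Nd = 6.66e+16 cm^-3
Step 2: p = ni^2 / n = (1.5e10)^2 / 6.66e+16
Step 3: p = 2.25e20 / 6.66e+16 = 3.38e+03 cm^-3

3.38e+03


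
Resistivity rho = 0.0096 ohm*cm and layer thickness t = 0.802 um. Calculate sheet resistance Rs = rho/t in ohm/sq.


Step 1: Convert thickness to cm: t = 0.802 um = 8.0200e-05 cm
Step 2: Rs = rho / t = 0.0096 / 8.0200e-05
Step 3: Rs = 119.7 ohm/sq

119.7


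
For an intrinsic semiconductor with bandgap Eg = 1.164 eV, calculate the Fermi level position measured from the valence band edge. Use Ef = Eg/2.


Step 1: For an intrinsic semiconductor, the Fermi level sits at midgap.
Step 2: Ef = Eg / 2 = 1.164 / 2 = 0.582 eV

0.582


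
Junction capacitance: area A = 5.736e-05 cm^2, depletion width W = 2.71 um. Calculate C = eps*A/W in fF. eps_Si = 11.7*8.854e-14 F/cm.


Step 1: eps_Si = 11.7 * 8.854e-14 = 1.035918e-12 F/cm
Step 2: W in cm = 2.71 * 1e-4 = 2.71e-04 cm
Step 3: C = 1.035918e-12 * 5.736e-05 / 2.71e-04 = 2.192629e-13 F
Step 4: C = 219.26 fF

219.26


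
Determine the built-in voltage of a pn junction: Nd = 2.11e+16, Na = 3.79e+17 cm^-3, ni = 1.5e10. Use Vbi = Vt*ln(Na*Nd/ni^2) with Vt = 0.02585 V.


Step 1: Compute Na*Nd/ni^2 = 3.79e+17 * 2.11e+16 / (1.5e10)^2 = 3.5542e+13
Step 2: ln(3.5542e+13) = 31.2017
Step 3: Vbi = 0.02585 * 31.2017 = 0.807 V

0.807


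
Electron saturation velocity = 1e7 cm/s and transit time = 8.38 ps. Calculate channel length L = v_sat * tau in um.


Step 1: tau in seconds = 8.38 ps * 1e-12 = 8.3800e-12 s
Step 2: L = v_sat * tau = 1e7 * 8.3800e-12 = 8.3800e-05 cm
Step 3: L in um = 8.3800e-05 * 1e4 = 0.838 um

0.838


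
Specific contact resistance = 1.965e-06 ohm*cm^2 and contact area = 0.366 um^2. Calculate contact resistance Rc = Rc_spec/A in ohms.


Step 1: Convert area to cm^2: 0.366 um^2 = 3.6600e-09 cm^2
Step 2: Rc = Rc_spec / A = 1.965e-06 / 3.6600e-09
Step 3: Rc = 5.37e+02 ohms

5.37e+02


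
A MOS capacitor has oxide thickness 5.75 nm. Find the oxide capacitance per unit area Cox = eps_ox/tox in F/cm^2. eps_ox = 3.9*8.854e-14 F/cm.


Step 1: eps_ox = 3.9 * 8.854e-14 = 3.45306e-13 F/cm
Step 2: tox in cm = 5.75 nm * 1e-7 = 5.7500e-07 cm
Step 3: Cox = 3.45306e-13 / 5.7500e-07 = 6.01e-07 F/cm^2

6.01e-07


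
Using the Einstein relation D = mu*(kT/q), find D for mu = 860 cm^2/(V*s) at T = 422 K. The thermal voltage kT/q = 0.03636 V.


Step 1: D = mu * (kT/q)
Step 2: D = 860 * 0.03636
Step 3: D = 31.27 cm^2/s

31.27


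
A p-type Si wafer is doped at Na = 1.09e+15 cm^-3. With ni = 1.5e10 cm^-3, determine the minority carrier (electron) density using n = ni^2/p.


Step 1: Majority hole concentration p ≈ Na = 1.09e+15 cm^-3
Step 2: n = ni^2 / Na = (1.5e10)^2 / 1.09e+15
Step 3: n = 2.06e+05 cm^-3

2.06e+05


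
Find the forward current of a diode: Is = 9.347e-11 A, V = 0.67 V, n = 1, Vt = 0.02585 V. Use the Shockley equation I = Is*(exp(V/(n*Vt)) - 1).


Step 1: V/(n*Vt) = 0.67/(1*0.02585) = 25.9188
Step 2: exp(25.9188) = 1.8046e+11
Step 3: I = 9.347e-11 * (1.8046e+11 - 1) = 1.69e+01 A

1.69e+01


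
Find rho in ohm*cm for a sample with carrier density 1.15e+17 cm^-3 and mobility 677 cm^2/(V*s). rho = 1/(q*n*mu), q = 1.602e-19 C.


Step 1: sigma = q * n * mu = 1.602e-19 * 1.15e+17 * 677 = 1.24724e+01 S/cm
Step 2: rho = 1 / sigma = 1 / 1.24724e+01 = 0.08018 ohm*cm

0.08018


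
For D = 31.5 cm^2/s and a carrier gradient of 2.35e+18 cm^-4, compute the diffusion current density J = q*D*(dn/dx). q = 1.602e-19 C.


Step 1: J = q * D * (dn/dx)
Step 2: J = 1.602e-19 * 31.5 * 2.35e+18
Step 3: J = 1.19e+01 A/cm^2

1.19e+01


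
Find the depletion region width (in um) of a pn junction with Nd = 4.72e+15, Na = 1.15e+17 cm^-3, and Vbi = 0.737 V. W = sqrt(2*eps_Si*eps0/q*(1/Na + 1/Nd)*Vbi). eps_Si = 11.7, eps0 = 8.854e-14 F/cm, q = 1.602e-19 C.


Step 1: 1/Na + 1/Nd = 1/1.15e+17 + 1/4.72e+15 = 2.20560e-16
Step 2: 2*eps*eps0/q = 2*11.7*8.854e-14/1.602e-19 = 1.293281e+07
Step 3: W^2 = 1.293281e+07 * 2.20560e-16 * 0.737 = 2.10226e-09
Step 4: W = sqrt(2.10226e-09) = 4.585e-05 cm = 0.4585 um

0.4585


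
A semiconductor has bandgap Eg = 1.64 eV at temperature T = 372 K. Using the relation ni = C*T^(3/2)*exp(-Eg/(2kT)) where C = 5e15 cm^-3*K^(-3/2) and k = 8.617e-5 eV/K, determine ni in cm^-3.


Step 1: Compute kT = 8.617e-5 * 372 = 0.03205524 eV
Step 2: Exponent = -Eg/(2kT) = -1.64/(2*0.03205524) = -25.58084
Step 3: T^(3/2) = 372^1.5 = 7174.88
Step 4: ni = 5e15 * 7174.88 * exp(-25.58084) = 2.79e+08 cm^-3

2.79e+08


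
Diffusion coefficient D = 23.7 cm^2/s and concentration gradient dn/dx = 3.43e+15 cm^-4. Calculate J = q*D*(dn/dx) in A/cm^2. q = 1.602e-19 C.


Step 1: J = q * D * (dn/dx)
Step 2: J = 1.602e-19 * 23.7 * 3.43e+15
Step 3: J = 1.30e-02 A/cm^2

1.30e-02


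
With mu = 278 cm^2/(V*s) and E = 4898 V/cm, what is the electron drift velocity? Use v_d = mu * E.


Step 1: v_d = mu * E
Step 2: v_d = 278 * 4898 = 1361644
Step 3: v_d = 1.36e+06 cm/s

1.36e+06


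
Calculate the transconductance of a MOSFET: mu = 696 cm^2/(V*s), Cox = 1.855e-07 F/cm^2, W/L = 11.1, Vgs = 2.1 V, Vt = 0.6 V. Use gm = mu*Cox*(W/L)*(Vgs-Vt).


Step 1: Vov = Vgs - Vt = 2.1 - 0.6 = 1.5 V
Step 2: gm = mu * Cox * (W/L) * Vov
Step 3: gm = 696 * 1.855e-07 * 11.1 * 1.5 = 2.15e-03 S

2.15e-03


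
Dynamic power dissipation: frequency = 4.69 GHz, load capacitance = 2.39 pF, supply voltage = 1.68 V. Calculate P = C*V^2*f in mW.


Step 1: V^2 = 1.68^2 = 2.8224 V^2
Step 2: P = C*V^2*f = 2.39e-12 F * 2.8224 * 4.69e9 Hz
Step 3: P = 3.163656384e-02 W
Step 4: P = 31.637 mW

31.637


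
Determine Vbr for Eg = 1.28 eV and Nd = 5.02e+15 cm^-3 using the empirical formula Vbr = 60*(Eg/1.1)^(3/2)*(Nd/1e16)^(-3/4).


Step 1: Eg/1.1 = 1.28/1.1 = 1.163636
Step 2: (Eg/1.1)^1.5 = 1.163636^1.5 = 1.255237
Step 3: (Nd/1e16)^(-0.75) = (0.502)^(-0.75) = 1.676765
Step 4: Vbr = 60 * 1.255237 * 1.676765 = 126.3 V

126.3


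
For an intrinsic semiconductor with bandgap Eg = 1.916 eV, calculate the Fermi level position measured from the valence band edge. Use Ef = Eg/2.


Step 1: For an intrinsic semiconductor, the Fermi level sits at midgap.
Step 2: Ef = Eg / 2 = 1.916 / 2 = 0.958 eV

0.958


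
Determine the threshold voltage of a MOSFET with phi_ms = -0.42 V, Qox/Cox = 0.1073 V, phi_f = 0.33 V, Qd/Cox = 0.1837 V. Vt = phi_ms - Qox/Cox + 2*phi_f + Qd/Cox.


Step 1: Vt = phi_ms - Qox/Cox + 2*phi_f + Qd/Cox
Step 2: Vt = -0.42 - 0.1073 + 2*0.33 + 0.1837
Step 3: Vt = -0.42 - 0.1073 + 0.66 + 0.1837
Step 4: Vt = 0.3164 V

0.3164
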